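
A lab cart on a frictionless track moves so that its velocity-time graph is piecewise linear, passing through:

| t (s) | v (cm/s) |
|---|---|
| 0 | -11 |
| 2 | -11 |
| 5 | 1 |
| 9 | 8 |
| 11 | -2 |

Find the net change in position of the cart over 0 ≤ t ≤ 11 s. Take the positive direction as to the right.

Net displacement equals the area under the velocity-time graph (areas below the axis count negative).
0–2 s: -11 × 2 = -22 cm
2–5 s: ½(-11 + 1)(3) = -15 cm
5–9 s: ½(1 + 8)(4) = 18 cm
9–11 s: ½(8 + -2)(2) = 6 cm
Net displacement = -13 cm

-13 cm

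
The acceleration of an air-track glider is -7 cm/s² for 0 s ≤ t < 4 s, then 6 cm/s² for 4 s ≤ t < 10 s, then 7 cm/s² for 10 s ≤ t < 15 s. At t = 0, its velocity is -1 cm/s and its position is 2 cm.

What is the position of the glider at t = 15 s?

On each constant-a segment, Δv = aΔt and Δx = v₀Δt + ½aΔt²; chain segment to segment.
0–4 s: v starts -1 cm/s; Δx = -1·4 + ½·-7·4² = -60 cm; v ends -29 cm/s.
4–10 s: v starts -29 cm/s; Δx = -29·6 + ½·6·6² = -66 cm; v ends 7 cm/s.
10–15 s: v starts 7 cm/s; Δx = 7·5 + ½·7·5² = 122.5 cm; v ends 42 cm/s.
x(15) = 2 + Σ Δx = -1.5 cm.

-1.5 cm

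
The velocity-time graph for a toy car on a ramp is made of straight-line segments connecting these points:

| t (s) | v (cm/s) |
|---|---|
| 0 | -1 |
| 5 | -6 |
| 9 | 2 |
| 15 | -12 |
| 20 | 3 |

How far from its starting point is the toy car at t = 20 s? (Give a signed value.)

-78 cm

Net displacement equals the area under the velocity-time graph (areas below the axis count negative).
0–5 s: ½(-1 + -6)(5) = -17.5 cm
5–9 s: ½(-6 + 2)(4) = -8 cm
9–15 s: ½(2 + -12)(6) = -30 cm
15–20 s: ½(-12 + 3)(5) = -22.5 cm
Net displacement = -78 cm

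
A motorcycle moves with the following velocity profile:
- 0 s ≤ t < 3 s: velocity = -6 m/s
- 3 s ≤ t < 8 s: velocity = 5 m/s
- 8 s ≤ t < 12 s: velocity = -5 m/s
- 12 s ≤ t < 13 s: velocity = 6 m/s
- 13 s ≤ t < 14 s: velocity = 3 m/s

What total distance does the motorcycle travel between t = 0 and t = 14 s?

Distance (not displacement) is the total path length: add the absolute areas under v-t.
0–3 s: |-6| × 3 = 18 m
3–8 s: |5| × 5 = 25 m
8–12 s: |-5| × 4 = 20 m
12–13 s: |6| × 1 = 6 m
13–14 s: |3| × 1 = 3 m
Total distance = 72 m

72 m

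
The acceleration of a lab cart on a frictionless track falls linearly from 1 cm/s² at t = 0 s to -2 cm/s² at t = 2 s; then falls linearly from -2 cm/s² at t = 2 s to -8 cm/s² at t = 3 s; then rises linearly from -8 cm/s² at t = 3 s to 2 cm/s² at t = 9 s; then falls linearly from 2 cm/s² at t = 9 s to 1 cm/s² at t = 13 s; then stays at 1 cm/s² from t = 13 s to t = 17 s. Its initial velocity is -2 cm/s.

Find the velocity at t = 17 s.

-16 cm/s

Δv equals the area under the a-t graph; then v = v₀ + Δv.
0–2 s: ½(1 + -2)(2) = -1 cm/s
2–3 s: ½(-2 + -8)(1) = -5 cm/s
3–9 s: ½(-8 + 2)(6) = -18 cm/s
9–13 s: ½(2 + 1)(4) = 6 cm/s
13–17 s: 1 × 4 = 4 cm/s
Δv = -14 cm/s, so v(17) = -2 + (-14) = -16 cm/s.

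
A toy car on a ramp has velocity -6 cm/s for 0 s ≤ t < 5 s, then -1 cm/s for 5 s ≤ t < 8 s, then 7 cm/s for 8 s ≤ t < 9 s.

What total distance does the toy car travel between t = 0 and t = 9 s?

40 cm

Distance (not displacement) is the total path length: add the absolute areas under v-t.
0–5 s: |-6| × 5 = 30 cm
5–8 s: |-1| × 3 = 3 cm
8–9 s: |7| × 1 = 7 cm
Total distance = 40 cm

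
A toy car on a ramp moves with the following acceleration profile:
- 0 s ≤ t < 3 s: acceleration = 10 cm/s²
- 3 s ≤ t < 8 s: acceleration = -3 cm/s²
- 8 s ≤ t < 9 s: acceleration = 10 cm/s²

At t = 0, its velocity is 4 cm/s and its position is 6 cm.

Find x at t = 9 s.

On each constant-a segment, Δv = aΔt and Δx = v₀Δt + ½aΔt²; chain segment to segment.
0–3 s: v starts 4 cm/s; Δx = 4·3 + ½·10·3² = 57 cm; v ends 34 cm/s.
3–8 s: v starts 34 cm/s; Δx = 34·5 + ½·-3·5² = 132.5 cm; v ends 19 cm/s.
8–9 s: v starts 19 cm/s; Δx = 19·1 + ½·10·1² = 24 cm; v ends 29 cm/s.
x(9) = 6 + Σ Δx = 219.5 cm.

219.5 cm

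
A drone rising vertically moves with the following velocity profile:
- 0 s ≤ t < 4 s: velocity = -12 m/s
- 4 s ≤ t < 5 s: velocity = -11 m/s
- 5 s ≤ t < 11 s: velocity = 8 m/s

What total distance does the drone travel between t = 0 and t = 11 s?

Total distance travelled is ∫|v| dt — sum the magnitudes of each area piece.
0–4 s: |-12| × 4 = 48 m
4–5 s: |-11| × 1 = 11 m
5–11 s: |8| × 6 = 48 m
Total distance = 107 m

107 m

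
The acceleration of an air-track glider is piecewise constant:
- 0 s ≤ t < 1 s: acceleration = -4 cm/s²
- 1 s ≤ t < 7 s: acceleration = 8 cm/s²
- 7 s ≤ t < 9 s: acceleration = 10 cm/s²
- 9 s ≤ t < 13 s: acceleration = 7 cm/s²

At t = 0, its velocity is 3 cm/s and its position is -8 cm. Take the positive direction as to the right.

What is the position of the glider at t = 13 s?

569 cm

On each constant-a segment, Δv = aΔt and Δx = v₀Δt + ½aΔt²; chain segment to segment.
0–1 s: v starts 3 cm/s; Δx = 3·1 + ½·-4·1² = 1 cm; v ends -1 cm/s.
1–7 s: v starts -1 cm/s; Δx = -1·6 + ½·8·6² = 138 cm; v ends 47 cm/s.
7–9 s: v starts 47 cm/s; Δx = 47·2 + ½·10·2² = 114 cm; v ends 67 cm/s.
9–13 s: v starts 67 cm/s; Δx = 67·4 + ½·7·4² = 324 cm; v ends 95 cm/s.
x(13) = -8 + Σ Δx = 569 cm.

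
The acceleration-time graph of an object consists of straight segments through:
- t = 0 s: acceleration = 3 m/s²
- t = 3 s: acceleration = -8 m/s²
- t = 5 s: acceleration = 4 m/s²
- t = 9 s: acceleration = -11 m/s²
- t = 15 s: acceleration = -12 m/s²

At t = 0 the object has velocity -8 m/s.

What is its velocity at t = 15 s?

Δv equals the area under the a-t graph; then v = v₀ + Δv.
0–3 s: ½(3 + -8)(3) = -7.5 m/s
3–5 s: ½(-8 + 4)(2) = -4 m/s
5–9 s: ½(4 + -11)(4) = -14 m/s
9–15 s: ½(-11 + -12)(6) = -69 m/s
Δv = -94.5 m/s, so v(15) = -8 + (-94.5) = -102.5 m/s.

-102.5 m/s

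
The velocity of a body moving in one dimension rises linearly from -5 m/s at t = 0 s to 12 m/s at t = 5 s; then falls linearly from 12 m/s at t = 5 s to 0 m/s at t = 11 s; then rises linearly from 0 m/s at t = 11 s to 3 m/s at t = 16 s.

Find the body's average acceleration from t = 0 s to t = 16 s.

0.5 m/s²

Average acceleration = Δv/Δt = (3 − -5)/(16 − 0) = 0.5 m/s².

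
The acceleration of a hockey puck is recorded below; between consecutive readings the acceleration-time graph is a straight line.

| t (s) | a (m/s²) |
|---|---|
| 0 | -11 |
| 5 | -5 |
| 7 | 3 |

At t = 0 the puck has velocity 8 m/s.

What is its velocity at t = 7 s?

Δv equals the area under the a-t graph; then v = v₀ + Δv.
0–5 s: ½(-11 + -5)(5) = -40 m/s
5–7 s: ½(-5 + 3)(2) = -2 m/s
Δv = -42 m/s, so v(7) = 8 + (-42) = -34 m/s.

-34 m/s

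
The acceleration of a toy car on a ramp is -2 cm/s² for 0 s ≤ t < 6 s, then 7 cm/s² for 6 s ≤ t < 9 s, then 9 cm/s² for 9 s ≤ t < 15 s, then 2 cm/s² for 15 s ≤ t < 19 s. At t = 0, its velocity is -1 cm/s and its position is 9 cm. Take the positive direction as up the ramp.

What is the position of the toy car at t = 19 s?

433.5 cm

On each constant-a segment, Δv = aΔt and Δx = v₀Δt + ½aΔt²; chain segment to segment.
0–6 s: v starts -1 cm/s; Δx = -1·6 + ½·-2·6² = -42 cm; v ends -13 cm/s.
6–9 s: v starts -13 cm/s; Δx = -13·3 + ½·7·3² = -7.5 cm; v ends 8 cm/s.
9–15 s: v starts 8 cm/s; Δx = 8·6 + ½·9·6² = 210 cm; v ends 62 cm/s.
15–19 s: v starts 62 cm/s; Δx = 62·4 + ½·2·4² = 264 cm; v ends 70 cm/s.
x(19) = 9 + Σ Δx = 433.5 cm.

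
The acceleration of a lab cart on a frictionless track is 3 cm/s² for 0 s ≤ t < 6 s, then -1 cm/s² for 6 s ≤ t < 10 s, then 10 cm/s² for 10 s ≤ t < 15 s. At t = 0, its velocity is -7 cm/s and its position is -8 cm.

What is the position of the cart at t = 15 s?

200 cm

On each constant-a segment, Δv = aΔt and Δx = v₀Δt + ½aΔt²; chain segment to segment.
0–6 s: v starts -7 cm/s; Δx = -7·6 + ½·3·6² = 12 cm; v ends 11 cm/s.
6–10 s: v starts 11 cm/s; Δx = 11·4 + ½·-1·4² = 36 cm; v ends 7 cm/s.
10–15 s: v starts 7 cm/s; Δx = 7·5 + ½·10·5² = 160 cm; v ends 57 cm/s.
x(15) = -8 + Σ Δx = 200 cm.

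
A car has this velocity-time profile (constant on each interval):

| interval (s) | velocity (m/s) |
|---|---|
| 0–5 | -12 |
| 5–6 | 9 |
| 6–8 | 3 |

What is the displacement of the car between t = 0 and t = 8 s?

Net displacement equals the area under the velocity-time graph (areas below the axis count negative).
0–5 s: -12 × 5 = -60 m
5–6 s: 9 × 1 = 9 m
6–8 s: 3 × 2 = 6 m
Net displacement = -45 m

-45 m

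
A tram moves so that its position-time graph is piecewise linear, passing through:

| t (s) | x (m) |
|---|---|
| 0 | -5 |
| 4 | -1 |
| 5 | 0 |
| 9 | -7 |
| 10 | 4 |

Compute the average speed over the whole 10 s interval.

Average speed = (total path length)/(elapsed time); on a piecewise-linear x-t graph the path length is Σ|Δx|.
0–4 s: |Δx| = |-1 − -5| = 4 m
4–5 s: |Δx| = |0 − -1| = 1 m
5–9 s: |Δx| = |-7 − 0| = 7 m
9–10 s: |Δx| = |4 − -7| = 11 m
Total path = 23 m; average speed = 23/10 = 2.3 m/s.

2.3 m/s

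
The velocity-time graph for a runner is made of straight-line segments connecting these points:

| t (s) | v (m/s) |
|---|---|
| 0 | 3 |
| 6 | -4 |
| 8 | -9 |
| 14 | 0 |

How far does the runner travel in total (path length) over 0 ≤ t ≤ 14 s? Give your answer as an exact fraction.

355/7 m

Total distance travelled is ∫|v| dt — sum the magnitudes of each area piece.
0–6 s: v = 0 at t = 18/7 s; triangle areas 27/7 + 48/7 = 75/7 m
6–8 s: |½(-4 + -9)(2)| = 13 m
8–14 s: |½(-9 + 0)(6)| = 27 m
Total distance = 355/7 m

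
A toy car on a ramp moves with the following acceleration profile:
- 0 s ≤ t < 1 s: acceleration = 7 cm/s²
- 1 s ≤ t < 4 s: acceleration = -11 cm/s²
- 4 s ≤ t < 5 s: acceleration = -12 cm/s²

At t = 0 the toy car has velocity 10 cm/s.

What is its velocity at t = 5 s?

-28 cm/s

Δv equals the area under the a-t graph; then v = v₀ + Δv.
0–1 s: 7 × 1 = 7 cm/s
1–4 s: -11 × 3 = -33 cm/s
4–5 s: -12 × 1 = -12 cm/s
Δv = -38 cm/s, so v(5) = 10 + (-38) = -28 cm/s.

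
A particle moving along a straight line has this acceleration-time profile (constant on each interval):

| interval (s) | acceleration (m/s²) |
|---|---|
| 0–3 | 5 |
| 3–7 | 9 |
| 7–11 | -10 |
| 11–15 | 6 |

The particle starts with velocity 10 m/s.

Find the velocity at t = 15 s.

45 m/s

Δv equals the area under the a-t graph; then v = v₀ + Δv.
0–3 s: 5 × 3 = 15 m/s
3–7 s: 9 × 4 = 36 m/s
7–11 s: -10 × 4 = -40 m/s
11–15 s: 6 × 4 = 24 m/s
Δv = 35 m/s, so v(15) = 10 + (35) = 45 m/s.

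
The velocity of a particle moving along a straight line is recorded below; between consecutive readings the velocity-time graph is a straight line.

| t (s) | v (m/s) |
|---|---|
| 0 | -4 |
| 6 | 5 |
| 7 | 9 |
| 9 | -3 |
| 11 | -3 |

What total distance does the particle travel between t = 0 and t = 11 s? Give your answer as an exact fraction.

205/6 m

Distance (not displacement) is the total path length: add the absolute areas under v-t.
0–6 s: v = 0 at t = 8/3 s; triangle areas 16/3 + 25/3 = 41/3 m
6–7 s: |½(5 + 9)(1)| = 7 m
7–9 s: v = 0 at t = 8.5 s; triangle areas 6.75 + 0.75 = 7.5 m
9–11 s: |-3| × 2 = 6 m
Total distance = 205/6 m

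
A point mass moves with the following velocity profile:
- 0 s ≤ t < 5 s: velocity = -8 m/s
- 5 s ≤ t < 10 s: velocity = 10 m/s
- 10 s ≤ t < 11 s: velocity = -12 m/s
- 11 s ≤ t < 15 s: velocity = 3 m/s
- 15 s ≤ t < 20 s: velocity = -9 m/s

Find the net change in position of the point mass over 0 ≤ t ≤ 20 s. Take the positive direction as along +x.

-35 m

Displacement is the signed area under the v-t curve.
0–5 s: -8 × 5 = -40 m
5–10 s: 10 × 5 = 50 m
10–11 s: -12 × 1 = -12 m
11–15 s: 3 × 4 = 12 m
15–20 s: -9 × 5 = -45 m
Net displacement = -35 m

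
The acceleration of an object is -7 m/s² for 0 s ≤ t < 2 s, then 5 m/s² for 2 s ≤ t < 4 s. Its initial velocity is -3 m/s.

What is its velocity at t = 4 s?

-7 m/s

Δv equals the area under the a-t graph; then v = v₀ + Δv.
0–2 s: -7 × 2 = -14 m/s
2–4 s: 5 × 2 = 10 m/s
Δv = -4 m/s, so v(4) = -3 + (-4) = -7 m/s.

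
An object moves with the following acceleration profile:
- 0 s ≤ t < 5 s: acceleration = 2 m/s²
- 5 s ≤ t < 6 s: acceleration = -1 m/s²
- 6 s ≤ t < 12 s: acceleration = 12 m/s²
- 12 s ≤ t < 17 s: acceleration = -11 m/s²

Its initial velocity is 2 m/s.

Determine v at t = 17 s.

Δv equals the area under the a-t graph; then v = v₀ + Δv.
0–5 s: 2 × 5 = 10 m/s
5–6 s: -1 × 1 = -1 m/s
6–12 s: 12 × 6 = 72 m/s
12–17 s: -11 × 5 = -55 m/s
Δv = 26 m/s, so v(17) = 2 + (26) = 28 m/s.

28 m/s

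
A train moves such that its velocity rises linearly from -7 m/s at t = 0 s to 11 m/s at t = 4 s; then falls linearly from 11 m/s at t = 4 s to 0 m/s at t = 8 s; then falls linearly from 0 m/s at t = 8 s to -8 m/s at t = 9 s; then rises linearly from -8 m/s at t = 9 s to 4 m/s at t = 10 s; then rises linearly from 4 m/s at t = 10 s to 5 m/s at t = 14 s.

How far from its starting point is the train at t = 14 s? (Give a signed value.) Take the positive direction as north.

42 m

Displacement is the signed area under the v-t curve.
0–4 s: ½(-7 + 11)(4) = 8 m
4–8 s: ½(11 + 0)(4) = 22 m
8–9 s: ½(0 + -8)(1) = -4 m
9–10 s: ½(-8 + 4)(1) = -2 m
10–14 s: ½(4 + 5)(4) = 18 m
Net displacement = 42 m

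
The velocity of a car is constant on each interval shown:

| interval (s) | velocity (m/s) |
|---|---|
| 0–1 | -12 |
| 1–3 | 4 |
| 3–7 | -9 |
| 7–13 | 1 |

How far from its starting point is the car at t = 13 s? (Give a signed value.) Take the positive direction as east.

Displacement is the signed area under the v-t curve.
0–1 s: -12 × 1 = -12 m
1–3 s: 4 × 2 = 8 m
3–7 s: -9 × 4 = -36 m
7–13 s: 1 × 6 = 6 m
Net displacement = -34 m

-34 m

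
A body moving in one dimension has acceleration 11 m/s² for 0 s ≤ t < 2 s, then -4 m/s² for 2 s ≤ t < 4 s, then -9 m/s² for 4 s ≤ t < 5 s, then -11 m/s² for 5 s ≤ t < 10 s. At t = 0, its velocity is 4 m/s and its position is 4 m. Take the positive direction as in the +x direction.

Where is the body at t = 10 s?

-1 m

On each constant-a segment, Δv = aΔt and Δx = v₀Δt + ½aΔt²; chain segment to segment.
0–2 s: v starts 4 m/s; Δx = 4·2 + ½·11·2² = 30 m; v ends 26 m/s.
2–4 s: v starts 26 m/s; Δx = 26·2 + ½·-4·2² = 44 m; v ends 18 m/s.
4–5 s: v starts 18 m/s; Δx = 18·1 + ½·-9·1² = 13.5 m; v ends 9 m/s.
5–10 s: v starts 9 m/s; Δx = 9·5 + ½·-11·5² = -92.5 m; v ends -46 m/s.
x(10) = 4 + Σ Δx = -1 m.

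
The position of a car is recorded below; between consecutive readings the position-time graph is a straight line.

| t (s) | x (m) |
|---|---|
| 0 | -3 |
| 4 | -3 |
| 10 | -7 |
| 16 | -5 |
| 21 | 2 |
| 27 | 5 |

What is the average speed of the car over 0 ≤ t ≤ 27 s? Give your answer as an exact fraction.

Average speed = (total path length)/(elapsed time); on a piecewise-linear x-t graph the path length is Σ|Δx|.
0–4 s: |Δx| = |-3 − -3| = 0 m
4–10 s: |Δx| = |-7 − -3| = 4 m
10–16 s: |Δx| = |-5 − -7| = 2 m
16–21 s: |Δx| = |2 − -5| = 7 m
21–27 s: |Δx| = |5 − 2| = 3 m
Total path = 16 m; average speed = 16/27 = 16/27 m/s.

16/27 m/s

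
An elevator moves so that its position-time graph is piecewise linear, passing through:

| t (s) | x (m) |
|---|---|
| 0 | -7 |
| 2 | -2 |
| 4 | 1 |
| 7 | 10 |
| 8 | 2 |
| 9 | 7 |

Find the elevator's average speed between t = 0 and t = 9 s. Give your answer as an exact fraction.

Average speed = (total path length)/(elapsed time); on a piecewise-linear x-t graph the path length is Σ|Δx|.
0–2 s: |Δx| = |-2 − -7| = 5 m
2–4 s: |Δx| = |1 − -2| = 3 m
4–7 s: |Δx| = |10 − 1| = 9 m
7–8 s: |Δx| = |2 − 10| = 8 m
8–9 s: |Δx| = |7 − 2| = 5 m
Total path = 30 m; average speed = 30/9 = 10/3 m/s.

10/3 m/s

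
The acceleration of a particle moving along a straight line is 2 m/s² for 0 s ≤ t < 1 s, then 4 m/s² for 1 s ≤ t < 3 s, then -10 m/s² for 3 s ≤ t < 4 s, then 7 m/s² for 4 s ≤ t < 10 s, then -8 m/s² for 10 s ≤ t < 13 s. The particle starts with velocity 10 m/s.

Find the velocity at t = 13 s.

Δv equals the area under the a-t graph; then v = v₀ + Δv.
0–1 s: 2 × 1 = 2 m/s
1–3 s: 4 × 2 = 8 m/s
3–4 s: -10 × 1 = -10 m/s
4–10 s: 7 × 6 = 42 m/s
10–13 s: -8 × 3 = -24 m/s
Δv = 18 m/s, so v(13) = 10 + (18) = 28 m/s.

28 m/s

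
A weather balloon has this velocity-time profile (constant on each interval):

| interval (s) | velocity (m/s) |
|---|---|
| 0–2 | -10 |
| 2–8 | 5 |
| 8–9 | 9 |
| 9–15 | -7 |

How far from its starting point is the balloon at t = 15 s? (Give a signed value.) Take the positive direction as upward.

-23 m

Net displacement equals the area under the velocity-time graph (areas below the axis count negative).
0–2 s: -10 × 2 = -20 m
2–8 s: 5 × 6 = 30 m
8–9 s: 9 × 1 = 9 m
9–15 s: -7 × 6 = -42 m
Net displacement = -23 m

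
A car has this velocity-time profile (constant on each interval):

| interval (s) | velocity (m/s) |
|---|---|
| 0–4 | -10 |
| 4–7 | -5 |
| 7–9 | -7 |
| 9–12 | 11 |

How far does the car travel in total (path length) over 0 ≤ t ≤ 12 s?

Distance (not displacement) is the total path length: add the absolute areas under v-t.
0–4 s: |-10| × 4 = 40 m
4–7 s: |-5| × 3 = 15 m
7–9 s: |-7| × 2 = 14 m
9–12 s: |11| × 3 = 33 m
Total distance = 102 m

102 m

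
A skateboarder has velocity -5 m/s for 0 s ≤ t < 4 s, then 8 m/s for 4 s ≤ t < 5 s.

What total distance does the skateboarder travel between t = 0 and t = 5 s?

28 m

Distance (not displacement) is the total path length: add the absolute areas under v-t.
0–4 s: |-5| × 4 = 20 m
4–5 s: |8| × 1 = 8 m
Total distance = 28 m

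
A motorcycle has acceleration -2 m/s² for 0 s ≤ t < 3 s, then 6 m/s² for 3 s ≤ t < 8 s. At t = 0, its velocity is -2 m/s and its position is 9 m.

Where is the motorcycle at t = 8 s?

On each constant-a segment, Δv = aΔt and Δx = v₀Δt + ½aΔt²; chain segment to segment.
0–3 s: v starts -2 m/s; Δx = -2·3 + ½·-2·3² = -15 m; v ends -8 m/s.
3–8 s: v starts -8 m/s; Δx = -8·5 + ½·6·5² = 35 m; v ends 22 m/s.
x(8) = 9 + Σ Δx = 29 m.

29 m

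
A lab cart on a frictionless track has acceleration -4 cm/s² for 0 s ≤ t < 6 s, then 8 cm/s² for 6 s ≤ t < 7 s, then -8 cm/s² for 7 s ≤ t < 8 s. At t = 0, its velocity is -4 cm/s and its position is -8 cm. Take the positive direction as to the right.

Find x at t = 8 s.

-152 cm

On each constant-a segment, Δv = aΔt and Δx = v₀Δt + ½aΔt²; chain segment to segment.
0–6 s: v starts -4 cm/s; Δx = -4·6 + ½·-4·6² = -96 cm; v ends -28 cm/s.
6–7 s: v starts -28 cm/s; Δx = -28·1 + ½·8·1² = -24 cm; v ends -20 cm/s.
7–8 s: v starts -20 cm/s; Δx = -20·1 + ½·-8·1² = -24 cm; v ends -28 cm/s.
x(8) = -8 + Σ Δx = -152 cm.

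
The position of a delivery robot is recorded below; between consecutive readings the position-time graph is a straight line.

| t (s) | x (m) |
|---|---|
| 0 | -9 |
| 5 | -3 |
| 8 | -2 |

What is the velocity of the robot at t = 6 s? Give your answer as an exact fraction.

1/3 m/s

Velocity is the slope of the x-t graph on 5–8 s: (-2 − -3)/(8 − 5) = 1/3 m/s.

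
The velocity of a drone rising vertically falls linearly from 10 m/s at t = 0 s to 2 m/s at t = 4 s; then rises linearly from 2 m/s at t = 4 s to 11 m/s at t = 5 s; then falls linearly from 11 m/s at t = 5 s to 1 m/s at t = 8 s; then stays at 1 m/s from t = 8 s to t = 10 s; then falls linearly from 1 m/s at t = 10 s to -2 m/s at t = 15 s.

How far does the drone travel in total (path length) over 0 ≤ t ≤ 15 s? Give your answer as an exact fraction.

164/3 m

Total distance travelled is ∫|v| dt — sum the magnitudes of each area piece.
0–4 s: |½(10 + 2)(4)| = 24 m
4–5 s: |½(2 + 11)(1)| = 6.5 m
5–8 s: |½(11 + 1)(3)| = 18 m
8–10 s: |1| × 2 = 2 m
10–15 s: v = 0 at t = 35/3 s; triangle areas 5/6 + 10/3 = 25/6 m
Total distance = 164/3 m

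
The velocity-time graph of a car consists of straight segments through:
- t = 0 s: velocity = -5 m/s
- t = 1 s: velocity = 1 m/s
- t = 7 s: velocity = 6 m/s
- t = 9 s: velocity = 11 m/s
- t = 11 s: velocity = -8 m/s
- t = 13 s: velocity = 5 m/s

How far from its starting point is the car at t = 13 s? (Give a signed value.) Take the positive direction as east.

Displacement is the signed area under the v-t curve.
0–1 s: ½(-5 + 1)(1) = -2 m
1–7 s: ½(1 + 6)(6) = 21 m
7–9 s: ½(6 + 11)(2) = 17 m
9–11 s: ½(11 + -8)(2) = 3 m
11–13 s: ½(-8 + 5)(2) = -3 m
Net displacement = 36 m

36 m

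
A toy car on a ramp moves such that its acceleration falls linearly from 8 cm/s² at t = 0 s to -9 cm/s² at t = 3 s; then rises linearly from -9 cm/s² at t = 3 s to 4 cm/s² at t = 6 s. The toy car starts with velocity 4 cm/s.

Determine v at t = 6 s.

-5 cm/s

Δv equals the area under the a-t graph; then v = v₀ + Δv.
0–3 s: ½(8 + -9)(3) = -1.5 cm/s
3–6 s: ½(-9 + 4)(3) = -7.5 cm/s
Δv = -9 cm/s, so v(6) = 4 + (-9) = -5 cm/s.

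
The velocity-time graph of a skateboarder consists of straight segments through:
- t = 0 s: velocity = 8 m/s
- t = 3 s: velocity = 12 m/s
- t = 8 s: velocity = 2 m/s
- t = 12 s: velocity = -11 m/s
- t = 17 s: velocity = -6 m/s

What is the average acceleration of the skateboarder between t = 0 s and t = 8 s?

Average acceleration = Δv/Δt = (2 − 8)/(8 − 0) = -0.75 m/s².

-0.75 m/s²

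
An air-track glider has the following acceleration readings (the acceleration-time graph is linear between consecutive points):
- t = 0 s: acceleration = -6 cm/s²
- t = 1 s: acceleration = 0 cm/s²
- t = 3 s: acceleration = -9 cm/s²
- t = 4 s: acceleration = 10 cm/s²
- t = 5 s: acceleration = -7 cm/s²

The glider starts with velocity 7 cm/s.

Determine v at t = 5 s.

Δv equals the area under the a-t graph; then v = v₀ + Δv.
0–1 s: ½(-6 + 0)(1) = -3 cm/s
1–3 s: ½(0 + -9)(2) = -9 cm/s
3–4 s: ½(-9 + 10)(1) = 0.5 cm/s
4–5 s: ½(10 + -7)(1) = 1.5 cm/s
Δv = -10 cm/s, so v(5) = 7 + (-10) = -3 cm/s.

-3 cm/s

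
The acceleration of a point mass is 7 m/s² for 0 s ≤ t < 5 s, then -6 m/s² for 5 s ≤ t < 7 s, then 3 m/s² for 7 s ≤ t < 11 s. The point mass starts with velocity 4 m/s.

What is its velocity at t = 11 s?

Δv equals the area under the a-t graph; then v = v₀ + Δv.
0–5 s: 7 × 5 = 35 m/s
5–7 s: -6 × 2 = -12 m/s
7–11 s: 3 × 4 = 12 m/s
Δv = 35 m/s, so v(11) = 4 + (35) = 39 m/s.

39 m/s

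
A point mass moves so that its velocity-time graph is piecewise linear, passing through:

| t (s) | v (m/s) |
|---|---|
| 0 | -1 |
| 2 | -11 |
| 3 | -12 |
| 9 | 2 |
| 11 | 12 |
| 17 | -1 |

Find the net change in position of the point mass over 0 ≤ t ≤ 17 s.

-6.5 m

Net displacement equals the area under the velocity-time graph (areas below the axis count negative).
0–2 s: ½(-1 + -11)(2) = -12 m
2–3 s: ½(-11 + -12)(1) = -11.5 m
3–9 s: ½(-12 + 2)(6) = -30 m
9–11 s: ½(2 + 12)(2) = 14 m
11–17 s: ½(12 + -1)(6) = 33 m
Net displacement = -6.5 m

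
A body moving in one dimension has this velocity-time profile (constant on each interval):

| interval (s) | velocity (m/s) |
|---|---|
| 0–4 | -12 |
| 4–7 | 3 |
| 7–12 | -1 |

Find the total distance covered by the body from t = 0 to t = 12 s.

Distance (not displacement) is the total path length: add the absolute areas under v-t.
0–4 s: |-12| × 4 = 48 m
4–7 s: |3| × 3 = 9 m
7–12 s: |-1| × 5 = 5 m
Total distance = 62 m

62 m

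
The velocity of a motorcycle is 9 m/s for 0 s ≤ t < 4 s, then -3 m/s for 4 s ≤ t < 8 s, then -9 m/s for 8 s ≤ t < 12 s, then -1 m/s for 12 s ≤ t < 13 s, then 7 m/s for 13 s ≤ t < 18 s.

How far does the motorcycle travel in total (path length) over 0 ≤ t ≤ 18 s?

120 m

Distance (not displacement) is the total path length: add the absolute areas under v-t.
0–4 s: |9| × 4 = 36 m
4–8 s: |-3| × 4 = 12 m
8–12 s: |-9| × 4 = 36 m
12–13 s: |-1| × 1 = 1 m
13–18 s: |7| × 5 = 35 m
Total distance = 120 m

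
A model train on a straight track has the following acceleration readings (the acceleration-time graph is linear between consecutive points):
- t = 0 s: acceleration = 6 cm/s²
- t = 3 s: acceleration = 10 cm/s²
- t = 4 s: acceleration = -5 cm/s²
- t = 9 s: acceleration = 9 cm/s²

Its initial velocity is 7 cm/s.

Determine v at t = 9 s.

43.5 cm/s

Δv equals the area under the a-t graph; then v = v₀ + Δv.
0–3 s: ½(6 + 10)(3) = 24 cm/s
3–4 s: ½(10 + -5)(1) = 2.5 cm/s
4–9 s: ½(-5 + 9)(5) = 10 cm/s
Δv = 36.5 cm/s, so v(9) = 7 + (36.5) = 43.5 cm/s.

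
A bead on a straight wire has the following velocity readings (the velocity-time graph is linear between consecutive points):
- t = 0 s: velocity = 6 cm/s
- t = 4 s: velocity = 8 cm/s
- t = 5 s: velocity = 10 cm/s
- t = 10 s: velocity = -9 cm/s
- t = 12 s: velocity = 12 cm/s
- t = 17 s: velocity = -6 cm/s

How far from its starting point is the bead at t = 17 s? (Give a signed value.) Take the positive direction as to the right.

57.5 cm

Net displacement equals the area under the velocity-time graph (areas below the axis count negative).
0–4 s: ½(6 + 8)(4) = 28 cm
4–5 s: ½(8 + 10)(1) = 9 cm
5–10 s: ½(10 + -9)(5) = 2.5 cm
10–12 s: ½(-9 + 12)(2) = 3 cm
12–17 s: ½(12 + -6)(5) = 15 cm
Net displacement = 57.5 cm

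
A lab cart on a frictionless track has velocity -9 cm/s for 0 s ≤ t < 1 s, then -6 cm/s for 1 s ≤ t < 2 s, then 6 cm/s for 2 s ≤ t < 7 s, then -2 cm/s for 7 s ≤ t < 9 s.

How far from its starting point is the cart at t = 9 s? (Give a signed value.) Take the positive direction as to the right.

Displacement is the signed area under the v-t curve.
0–1 s: -9 × 1 = -9 cm
1–2 s: -6 × 1 = -6 cm
2–7 s: 6 × 5 = 30 cm
7–9 s: -2 × 2 = -4 cm
Net displacement = 11 cm

11 cm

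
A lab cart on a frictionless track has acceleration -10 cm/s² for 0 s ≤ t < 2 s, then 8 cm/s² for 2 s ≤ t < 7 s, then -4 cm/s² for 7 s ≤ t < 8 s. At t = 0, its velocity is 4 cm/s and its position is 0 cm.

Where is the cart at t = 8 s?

On each constant-a segment, Δv = aΔt and Δx = v₀Δt + ½aΔt²; chain segment to segment.
0–2 s: v starts 4 cm/s; Δx = 4·2 + ½·-10·2² = -12 cm; v ends -16 cm/s.
2–7 s: v starts -16 cm/s; Δx = -16·5 + ½·8·5² = 20 cm; v ends 24 cm/s.
7–8 s: v starts 24 cm/s; Δx = 24·1 + ½·-4·1² = 22 cm; v ends 20 cm/s.
x(8) = 0 + Σ Δx = 30 cm.

30 cm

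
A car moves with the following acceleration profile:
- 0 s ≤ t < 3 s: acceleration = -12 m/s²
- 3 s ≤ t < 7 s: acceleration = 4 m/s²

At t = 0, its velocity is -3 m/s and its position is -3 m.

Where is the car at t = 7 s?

-190 m

On each constant-a segment, Δv = aΔt and Δx = v₀Δt + ½aΔt²; chain segment to segment.
0–3 s: v starts -3 m/s; Δx = -3·3 + ½·-12·3² = -63 m; v ends -39 m/s.
3–7 s: v starts -39 m/s; Δx = -39·4 + ½·4·4² = -124 m; v ends -23 m/s.
x(7) = -3 + Σ Δx = -190 m.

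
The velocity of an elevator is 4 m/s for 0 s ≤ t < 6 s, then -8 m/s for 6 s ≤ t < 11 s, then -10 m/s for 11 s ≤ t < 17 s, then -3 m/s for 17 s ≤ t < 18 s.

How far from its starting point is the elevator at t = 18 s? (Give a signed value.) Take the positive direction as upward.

-79 m

Net displacement equals the area under the velocity-time graph (areas below the axis count negative).
0–6 s: 4 × 6 = 24 m
6–11 s: -8 × 5 = -40 m
11–17 s: -10 × 6 = -60 m
17–18 s: -3 × 1 = -3 m
Net displacement = -79 m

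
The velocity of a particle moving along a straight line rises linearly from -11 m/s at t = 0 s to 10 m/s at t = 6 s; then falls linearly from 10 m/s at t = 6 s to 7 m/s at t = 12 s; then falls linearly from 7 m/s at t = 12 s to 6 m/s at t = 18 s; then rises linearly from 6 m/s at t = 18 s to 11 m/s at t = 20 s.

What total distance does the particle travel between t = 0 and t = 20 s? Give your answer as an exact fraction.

Total distance travelled is ∫|v| dt — sum the magnitudes of each area piece.
0–6 s: v = 0 at t = 22/7 s; triangle areas 121/7 + 100/7 = 221/7 m
6–12 s: |½(10 + 7)(6)| = 51 m
12–18 s: |½(7 + 6)(6)| = 39 m
18–20 s: |½(6 + 11)(2)| = 17 m
Total distance = 970/7 m

970/7 m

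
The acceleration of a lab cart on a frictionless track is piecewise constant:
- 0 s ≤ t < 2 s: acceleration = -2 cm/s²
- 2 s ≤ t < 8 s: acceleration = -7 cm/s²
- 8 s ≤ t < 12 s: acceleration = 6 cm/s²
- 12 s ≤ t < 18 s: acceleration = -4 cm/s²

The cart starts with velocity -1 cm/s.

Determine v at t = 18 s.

-47 cm/s

Δv equals the area under the a-t graph; then v = v₀ + Δv.
0–2 s: -2 × 2 = -4 cm/s
2–8 s: -7 × 6 = -42 cm/s
8–12 s: 6 × 4 = 24 cm/s
12–18 s: -4 × 6 = -24 cm/s
Δv = -46 cm/s, so v(18) = -1 + (-46) = -47 cm/s.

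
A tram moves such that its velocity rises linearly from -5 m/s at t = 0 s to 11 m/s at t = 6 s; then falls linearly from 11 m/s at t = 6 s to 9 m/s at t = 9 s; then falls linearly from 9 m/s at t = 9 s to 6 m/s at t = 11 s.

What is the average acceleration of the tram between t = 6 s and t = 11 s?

-1 m/s²

Average acceleration = Δv/Δt = (6 − 11)/(11 − 6) = -1 m/s².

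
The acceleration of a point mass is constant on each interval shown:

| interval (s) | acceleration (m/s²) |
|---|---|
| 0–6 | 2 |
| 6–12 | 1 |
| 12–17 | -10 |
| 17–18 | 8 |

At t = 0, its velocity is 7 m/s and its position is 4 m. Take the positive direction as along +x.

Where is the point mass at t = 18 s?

On each constant-a segment, Δv = aΔt and Δx = v₀Δt + ½aΔt²; chain segment to segment.
0–6 s: v starts 7 m/s; Δx = 7·6 + ½·2·6² = 78 m; v ends 19 m/s.
6–12 s: v starts 19 m/s; Δx = 19·6 + ½·1·6² = 132 m; v ends 25 m/s.
12–17 s: v starts 25 m/s; Δx = 25·5 + ½·-10·5² = 0 m; v ends -25 m/s.
17–18 s: v starts -25 m/s; Δx = -25·1 + ½·8·1² = -21 m; v ends -17 m/s.
x(18) = 4 + Σ Δx = 193 m.

193 m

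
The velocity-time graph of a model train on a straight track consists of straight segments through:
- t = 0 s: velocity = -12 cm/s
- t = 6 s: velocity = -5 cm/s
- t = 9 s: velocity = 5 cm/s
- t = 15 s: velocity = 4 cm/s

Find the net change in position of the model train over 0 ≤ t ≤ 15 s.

-24 cm

Displacement is the signed area under the v-t curve.
0–6 s: ½(-12 + -5)(6) = -51 cm
6–9 s: ½(-5 + 5)(3) = 0 cm
9–15 s: ½(5 + 4)(6) = 27 cm
Net displacement = -24 cm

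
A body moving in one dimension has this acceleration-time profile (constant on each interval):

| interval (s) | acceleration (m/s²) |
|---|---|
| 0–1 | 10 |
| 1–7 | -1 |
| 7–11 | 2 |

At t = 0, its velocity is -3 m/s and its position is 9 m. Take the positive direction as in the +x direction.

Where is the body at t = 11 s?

On each constant-a segment, Δv = aΔt and Δx = v₀Δt + ½aΔt²; chain segment to segment.
0–1 s: v starts -3 m/s; Δx = -3·1 + ½·10·1² = 2 m; v ends 7 m/s.
1–7 s: v starts 7 m/s; Δx = 7·6 + ½·-1·6² = 24 m; v ends 1 m/s.
7–11 s: v starts 1 m/s; Δx = 1·4 + ½·2·4² = 20 m; v ends 9 m/s.
x(11) = 9 + Σ Δx = 55 m.

55 m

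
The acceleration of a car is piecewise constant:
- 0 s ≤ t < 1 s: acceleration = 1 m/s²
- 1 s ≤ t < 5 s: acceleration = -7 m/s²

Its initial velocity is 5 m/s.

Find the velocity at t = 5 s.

Δv equals the area under the a-t graph; then v = v₀ + Δv.
0–1 s: 1 × 1 = 1 m/s
1–5 s: -7 × 4 = -28 m/s
Δv = -27 m/s, so v(5) = 5 + (-27) = -22 m/s.

-22 m/s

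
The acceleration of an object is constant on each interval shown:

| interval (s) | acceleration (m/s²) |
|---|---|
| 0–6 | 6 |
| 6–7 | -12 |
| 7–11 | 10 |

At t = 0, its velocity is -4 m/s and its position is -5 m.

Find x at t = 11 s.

On each constant-a segment, Δv = aΔt and Δx = v₀Δt + ½aΔt²; chain segment to segment.
0–6 s: v starts -4 m/s; Δx = -4·6 + ½·6·6² = 84 m; v ends 32 m/s.
6–7 s: v starts 32 m/s; Δx = 32·1 + ½·-12·1² = 26 m; v ends 20 m/s.
7–11 s: v starts 20 m/s; Δx = 20·4 + ½·10·4² = 160 m; v ends 60 m/s.
x(11) = -5 + Σ Δx = 265 m.

265 m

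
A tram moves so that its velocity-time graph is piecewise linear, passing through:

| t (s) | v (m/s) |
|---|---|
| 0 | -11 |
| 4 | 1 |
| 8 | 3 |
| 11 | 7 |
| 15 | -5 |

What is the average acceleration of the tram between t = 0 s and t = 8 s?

Average acceleration = Δv/Δt = (3 − -11)/(8 − 0) = 1.75 m/s².

1.75 m/s²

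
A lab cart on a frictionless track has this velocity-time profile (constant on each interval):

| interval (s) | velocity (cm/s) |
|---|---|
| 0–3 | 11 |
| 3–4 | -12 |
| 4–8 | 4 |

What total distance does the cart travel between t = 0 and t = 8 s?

Total distance travelled is ∫|v| dt — sum the magnitudes of each area piece.
0–3 s: |11| × 3 = 33 cm
3–4 s: |-12| × 1 = 12 cm
4–8 s: |4| × 4 = 16 cm
Total distance = 61 cm

61 cm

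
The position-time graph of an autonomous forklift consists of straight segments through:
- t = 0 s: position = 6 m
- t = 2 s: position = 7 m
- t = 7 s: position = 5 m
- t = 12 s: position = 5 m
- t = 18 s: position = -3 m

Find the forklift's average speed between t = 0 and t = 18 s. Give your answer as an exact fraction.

Average speed = (total path length)/(elapsed time); on a piecewise-linear x-t graph the path length is Σ|Δx|.
0–2 s: |Δx| = |7 − 6| = 1 m
2–7 s: |Δx| = |5 − 7| = 2 m
7–12 s: |Δx| = |5 − 5| = 0 m
12–18 s: |Δx| = |-3 − 5| = 8 m
Total path = 11 m; average speed = 11/18 = 11/18 m/s.

11/18 m/s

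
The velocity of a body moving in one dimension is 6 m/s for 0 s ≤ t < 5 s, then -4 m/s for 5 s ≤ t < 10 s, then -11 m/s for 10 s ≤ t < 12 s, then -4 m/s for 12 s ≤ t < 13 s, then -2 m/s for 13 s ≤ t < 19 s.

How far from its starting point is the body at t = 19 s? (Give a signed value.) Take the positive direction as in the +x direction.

-28 m

Net displacement equals the area under the velocity-time graph (areas below the axis count negative).
0–5 s: 6 × 5 = 30 m
5–10 s: -4 × 5 = -20 m
10–12 s: -11 × 2 = -22 m
12–13 s: -4 × 1 = -4 m
13–19 s: -2 × 6 = -12 m
Net displacement = -28 m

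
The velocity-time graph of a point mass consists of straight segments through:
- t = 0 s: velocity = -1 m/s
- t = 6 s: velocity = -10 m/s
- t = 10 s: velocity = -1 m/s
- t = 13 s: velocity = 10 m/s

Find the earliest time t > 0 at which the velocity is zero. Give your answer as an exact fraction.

v changes sign on 10–13 s (from -1 to 10); the graph is linear there, so v = 0 at t = 10 + (1)·(13 − 10)/(10 − -1) = 113/11 s.

t = 113/11 s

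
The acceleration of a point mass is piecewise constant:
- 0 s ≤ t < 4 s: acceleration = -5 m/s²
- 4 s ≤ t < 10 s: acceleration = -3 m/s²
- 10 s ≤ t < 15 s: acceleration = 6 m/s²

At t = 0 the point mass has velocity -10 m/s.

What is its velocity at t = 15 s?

-18 m/s

Δv equals the area under the a-t graph; then v = v₀ + Δv.
0–4 s: -5 × 4 = -20 m/s
4–10 s: -3 × 6 = -18 m/s
10–15 s: 6 × 5 = 30 m/s
Δv = -8 m/s, so v(15) = -10 + (-8) = -18 m/s.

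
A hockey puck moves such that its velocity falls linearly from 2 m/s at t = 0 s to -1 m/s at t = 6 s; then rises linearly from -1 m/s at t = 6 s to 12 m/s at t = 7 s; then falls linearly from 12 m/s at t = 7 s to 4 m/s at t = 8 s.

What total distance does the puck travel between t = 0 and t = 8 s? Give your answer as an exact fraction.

483/26 m

Total distance travelled is ∫|v| dt — sum the magnitudes of each area piece.
0–6 s: v = 0 at t = 4 s; triangle areas 4 + 1 = 5 m
6–7 s: v = 0 at t = 79/13 s; triangle areas 1/26 + 72/13 = 145/26 m
7–8 s: |½(12 + 4)(1)| = 8 m
Total distance = 483/26 m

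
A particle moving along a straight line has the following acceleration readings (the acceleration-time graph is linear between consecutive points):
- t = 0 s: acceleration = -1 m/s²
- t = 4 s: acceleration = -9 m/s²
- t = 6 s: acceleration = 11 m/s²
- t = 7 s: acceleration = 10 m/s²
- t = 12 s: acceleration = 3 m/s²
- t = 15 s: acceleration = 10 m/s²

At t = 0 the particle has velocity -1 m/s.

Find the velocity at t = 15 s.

43.5 m/s

Δv equals the area under the a-t graph; then v = v₀ + Δv.
0–4 s: ½(-1 + -9)(4) = -20 m/s
4–6 s: ½(-9 + 11)(2) = 2 m/s
6–7 s: ½(11 + 10)(1) = 10.5 m/s
7–12 s: ½(10 + 3)(5) = 32.5 m/s
12–15 s: ½(3 + 10)(3) = 19.5 m/s
Δv = 44.5 m/s, so v(15) = -1 + (44.5) = 43.5 m/s.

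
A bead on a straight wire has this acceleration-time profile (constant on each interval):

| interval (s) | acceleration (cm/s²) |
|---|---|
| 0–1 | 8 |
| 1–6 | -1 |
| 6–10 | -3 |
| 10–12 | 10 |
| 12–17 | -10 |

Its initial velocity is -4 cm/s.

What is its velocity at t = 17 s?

Δv equals the area under the a-t graph; then v = v₀ + Δv.
0–1 s: 8 × 1 = 8 cm/s
1–6 s: -1 × 5 = -5 cm/s
6–10 s: -3 × 4 = -12 cm/s
10–12 s: 10 × 2 = 20 cm/s
12–17 s: -10 × 5 = -50 cm/s
Δv = -39 cm/s, so v(17) = -4 + (-39) = -43 cm/s.

-43 cm/s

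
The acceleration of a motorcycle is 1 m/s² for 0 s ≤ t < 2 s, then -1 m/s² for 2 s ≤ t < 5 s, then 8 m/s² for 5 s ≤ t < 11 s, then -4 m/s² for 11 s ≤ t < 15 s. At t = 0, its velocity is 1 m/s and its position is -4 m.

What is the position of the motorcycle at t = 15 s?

308.5 m

On each constant-a segment, Δv = aΔt and Δx = v₀Δt + ½aΔt²; chain segment to segment.
0–2 s: v starts 1 m/s; Δx = 1·2 + ½·1·2² = 4 m; v ends 3 m/s.
2–5 s: v starts 3 m/s; Δx = 3·3 + ½·-1·3² = 4.5 m; v ends 0 m/s.
5–11 s: v starts 0 m/s; Δx = 0·6 + ½·8·6² = 144 m; v ends 48 m/s.
11–15 s: v starts 48 m/s; Δx = 48·4 + ½·-4·4² = 160 m; v ends 32 m/s.
x(15) = -4 + Σ Δx = 308.5 m.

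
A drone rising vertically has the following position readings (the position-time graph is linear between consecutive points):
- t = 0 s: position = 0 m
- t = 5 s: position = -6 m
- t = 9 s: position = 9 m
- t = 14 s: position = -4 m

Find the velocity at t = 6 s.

Velocity is the slope of the x-t graph on 5–9 s: (9 − -6)/(9 − 5) = 3.75 m/s.

3.75 m/s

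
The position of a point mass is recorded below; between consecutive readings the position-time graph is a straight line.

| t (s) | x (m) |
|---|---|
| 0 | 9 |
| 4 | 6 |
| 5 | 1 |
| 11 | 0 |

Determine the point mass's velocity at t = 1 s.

Velocity is the slope of the x-t graph on 0–4 s: (6 − 9)/(4 − 0) = -0.75 m/s.

-0.75 m/s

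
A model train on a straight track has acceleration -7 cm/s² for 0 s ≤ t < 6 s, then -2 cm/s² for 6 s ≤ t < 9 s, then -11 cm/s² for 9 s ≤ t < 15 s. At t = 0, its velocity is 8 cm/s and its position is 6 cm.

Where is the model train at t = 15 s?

On each constant-a segment, Δv = aΔt and Δx = v₀Δt + ½aΔt²; chain segment to segment.
0–6 s: v starts 8 cm/s; Δx = 8·6 + ½·-7·6² = -78 cm; v ends -34 cm/s.
6–9 s: v starts -34 cm/s; Δx = -34·3 + ½·-2·3² = -111 cm; v ends -40 cm/s.
9–15 s: v starts -40 cm/s; Δx = -40·6 + ½·-11·6² = -438 cm; v ends -106 cm/s.
x(15) = 6 + Σ Δx = -621 cm.

-621 cm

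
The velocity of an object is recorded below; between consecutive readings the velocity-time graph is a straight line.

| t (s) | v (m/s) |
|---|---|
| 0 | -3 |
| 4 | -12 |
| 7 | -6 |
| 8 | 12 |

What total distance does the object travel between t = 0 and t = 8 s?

Total distance travelled is ∫|v| dt — sum the magnitudes of each area piece.
0–4 s: |½(-3 + -12)(4)| = 30 m
4–7 s: |½(-12 + -6)(3)| = 27 m
7–8 s: v = 0 at t = 22/3 s; triangle areas 1 + 4 = 5 m
Total distance = 62 m

62 m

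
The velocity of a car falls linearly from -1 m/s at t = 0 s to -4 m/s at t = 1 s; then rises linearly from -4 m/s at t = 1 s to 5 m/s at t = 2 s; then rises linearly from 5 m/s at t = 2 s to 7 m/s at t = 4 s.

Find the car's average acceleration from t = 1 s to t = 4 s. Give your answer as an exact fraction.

11/3 m/s²

Average acceleration = Δv/Δt = (7 − -4)/(4 − 1) = 11/3 m/s².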